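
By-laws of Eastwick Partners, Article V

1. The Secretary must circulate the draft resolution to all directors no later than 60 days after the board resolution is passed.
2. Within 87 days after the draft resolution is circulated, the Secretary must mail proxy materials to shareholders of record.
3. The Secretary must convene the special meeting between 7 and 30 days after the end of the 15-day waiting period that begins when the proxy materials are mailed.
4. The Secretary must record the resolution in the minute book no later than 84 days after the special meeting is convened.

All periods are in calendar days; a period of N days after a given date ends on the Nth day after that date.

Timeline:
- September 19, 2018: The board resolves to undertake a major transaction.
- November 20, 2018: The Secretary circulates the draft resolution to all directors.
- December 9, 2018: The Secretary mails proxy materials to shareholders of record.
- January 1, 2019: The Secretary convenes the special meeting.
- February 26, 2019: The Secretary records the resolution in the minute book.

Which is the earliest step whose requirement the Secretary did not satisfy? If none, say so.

Step 1

Step 1 — counting 60 days from September 19, 2018 (when the board resolution is passed) gives a deadline of November 18, 2018; not done until November 20, 2018, 2 days after the deadline.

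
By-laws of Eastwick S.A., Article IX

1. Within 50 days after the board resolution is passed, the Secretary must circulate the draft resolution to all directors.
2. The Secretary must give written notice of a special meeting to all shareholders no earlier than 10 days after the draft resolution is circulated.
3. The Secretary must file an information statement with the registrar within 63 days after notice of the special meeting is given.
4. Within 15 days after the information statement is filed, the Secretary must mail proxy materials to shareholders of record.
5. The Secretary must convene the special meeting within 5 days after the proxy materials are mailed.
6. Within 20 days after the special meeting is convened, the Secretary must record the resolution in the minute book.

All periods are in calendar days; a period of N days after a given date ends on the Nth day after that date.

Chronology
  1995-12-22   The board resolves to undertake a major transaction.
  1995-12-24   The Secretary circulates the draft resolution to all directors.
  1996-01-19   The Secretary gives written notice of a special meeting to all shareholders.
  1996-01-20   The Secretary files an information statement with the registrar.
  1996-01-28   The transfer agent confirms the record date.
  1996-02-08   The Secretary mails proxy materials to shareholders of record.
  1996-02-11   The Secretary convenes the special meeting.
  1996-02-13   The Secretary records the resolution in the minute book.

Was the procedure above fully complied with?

No

Step 1 — counting 50 days from 1995-12-22 (when the board resolution is passed) gives a deadline of 1996-02-10; done 1995-12-24 — timely.
Step 2 — must wait 10 days from 1995-12-24 (when the draft resolution is circulated), so not before 1996-01-03; done 1996-01-19, after the minimum wait.
Step 3 — counting 63 days from 1996-01-19 (when notice of the special meeting is given) gives a deadline of 1996-03-22; done 1996-01-20 — timely.
Step 4 — counting 15 days from 1996-01-20 (when the information statement is filed) gives a deadline of 1996-02-04; not done until 1996-02-08, 4 days after the deadline.
The procedure was therefore not followed at step 4.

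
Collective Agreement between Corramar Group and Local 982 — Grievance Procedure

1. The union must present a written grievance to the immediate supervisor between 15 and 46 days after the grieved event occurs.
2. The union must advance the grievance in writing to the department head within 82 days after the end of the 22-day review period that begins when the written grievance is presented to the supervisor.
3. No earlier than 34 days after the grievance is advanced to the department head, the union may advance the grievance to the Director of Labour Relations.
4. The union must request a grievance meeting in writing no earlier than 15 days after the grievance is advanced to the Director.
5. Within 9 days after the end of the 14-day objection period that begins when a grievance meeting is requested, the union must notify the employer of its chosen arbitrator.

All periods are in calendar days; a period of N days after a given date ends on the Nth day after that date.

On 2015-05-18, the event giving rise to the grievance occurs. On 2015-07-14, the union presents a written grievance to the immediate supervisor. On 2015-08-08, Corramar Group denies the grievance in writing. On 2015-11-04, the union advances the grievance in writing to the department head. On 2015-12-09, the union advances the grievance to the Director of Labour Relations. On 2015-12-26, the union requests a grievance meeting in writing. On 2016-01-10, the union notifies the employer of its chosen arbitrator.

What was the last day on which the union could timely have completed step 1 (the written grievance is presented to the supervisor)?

Step 1 runs from 2015-05-18, when the grieved event occurs. The window is 15–46 days after 2015-05-18; it closes on 2015-07-03.

2015-07-03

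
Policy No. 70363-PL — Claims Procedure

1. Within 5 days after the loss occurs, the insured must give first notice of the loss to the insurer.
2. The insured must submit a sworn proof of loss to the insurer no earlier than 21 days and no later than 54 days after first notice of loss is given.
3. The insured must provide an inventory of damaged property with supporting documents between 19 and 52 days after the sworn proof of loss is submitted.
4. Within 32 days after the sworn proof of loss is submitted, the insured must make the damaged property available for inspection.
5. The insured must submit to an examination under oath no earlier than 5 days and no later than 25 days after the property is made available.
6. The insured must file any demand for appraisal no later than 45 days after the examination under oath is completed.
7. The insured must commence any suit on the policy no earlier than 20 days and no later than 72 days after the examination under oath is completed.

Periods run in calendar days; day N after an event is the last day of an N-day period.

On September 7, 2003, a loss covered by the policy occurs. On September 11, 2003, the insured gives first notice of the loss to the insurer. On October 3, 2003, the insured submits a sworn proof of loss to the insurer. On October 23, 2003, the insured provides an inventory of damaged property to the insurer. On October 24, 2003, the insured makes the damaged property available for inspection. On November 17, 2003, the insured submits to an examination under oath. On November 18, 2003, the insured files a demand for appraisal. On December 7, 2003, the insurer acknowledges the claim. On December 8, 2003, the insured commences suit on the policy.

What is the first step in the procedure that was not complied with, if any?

Step 1 — counting 5 days from September 7, 2003 (when the loss occurs) gives a deadline of September 12, 2003; September 11, 2003 is within that limit.
Step 2 — 21 and 54 days from September 11, 2003 (when first notice of loss is given) are October 2, 2003 and November 4, 2003 respectively; done October 3, 2003 — within the window.
Step 3 — 19 and 52 days from October 3, 2003 (when the sworn proof of loss is submitted) are October 22, 2003 and November 24, 2003 respectively; October 23, 2003 falls inside that range.
Step 4 — counting 32 days from October 3, 2003 (when the sworn proof of loss is submitted) gives a deadline of November 4, 2003; October 24, 2003 is within that limit.
Step 5 — 5 and 25 days from October 24, 2003 (when the property is made available) are October 29, 2003 and November 18, 2003 respectively; done November 17, 2003, which is between those dates.
Step 6 — counting 45 days from November 17, 2003 (when the examination under oath is completed) gives a deadline of January 1, 2004; done November 18, 2003 — timely.
Step 7 — 20 and 72 days from November 17, 2003 (when the examination under oath is completed) are December 7, 2003 and January 28, 2004 respectively; done December 8, 2003, which is between those dates.

None — every step was satisfied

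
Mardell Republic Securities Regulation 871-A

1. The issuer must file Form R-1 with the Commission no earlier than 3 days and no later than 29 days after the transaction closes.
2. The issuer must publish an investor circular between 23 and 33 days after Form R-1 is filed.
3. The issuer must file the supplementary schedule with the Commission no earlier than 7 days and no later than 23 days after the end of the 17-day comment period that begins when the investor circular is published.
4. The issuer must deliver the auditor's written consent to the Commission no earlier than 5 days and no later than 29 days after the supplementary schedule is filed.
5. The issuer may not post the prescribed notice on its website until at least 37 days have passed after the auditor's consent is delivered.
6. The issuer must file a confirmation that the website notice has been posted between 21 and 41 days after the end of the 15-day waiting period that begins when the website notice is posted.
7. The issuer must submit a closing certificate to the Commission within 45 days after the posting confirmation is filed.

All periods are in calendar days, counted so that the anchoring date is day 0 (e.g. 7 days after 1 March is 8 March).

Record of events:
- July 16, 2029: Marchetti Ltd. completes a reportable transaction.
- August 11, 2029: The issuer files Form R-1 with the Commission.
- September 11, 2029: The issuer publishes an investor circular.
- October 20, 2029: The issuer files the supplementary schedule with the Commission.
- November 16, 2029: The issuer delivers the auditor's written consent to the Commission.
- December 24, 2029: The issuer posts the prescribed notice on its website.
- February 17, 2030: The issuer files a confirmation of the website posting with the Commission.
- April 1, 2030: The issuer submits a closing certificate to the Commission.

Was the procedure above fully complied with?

Yes

(1) the permitted window runs from July 16, 2029 + 3 = July 19, 2029 to July 16, 2029 + 29 = August 14, 2029; done August 11, 2029 — within the window.
(2) the permitted window runs from August 11, 2029 + 23 = September 3, 2029 to August 11, 2029 + 33 = September 13, 2029; done September 11, 2029, which is between those dates.
(3) the permitted window runs from September 28, 2029 + 7 = October 5, 2029 to September 28, 2029 + 23 = October 21, 2029; done October 20, 2029 — within the window.
(4) the permitted window runs from October 20, 2029 + 5 = October 25, 2029 to October 20, 2029 + 29 = November 18, 2029; done November 16, 2029, which is between those dates.
(5) permitted from November 16, 2029 + 37 days = December 23, 2029 onward; December 24, 2029 is on or after that date.
(6) the permitted window runs from January 8, 2030 + 21 = January 29, 2030 to January 8, 2030 + 41 = February 18, 2030; February 17, 2030 falls inside that range.
(7) due by February 17, 2030 + 45 days = April 3, 2030; completed April 1, 2030, before the deadline.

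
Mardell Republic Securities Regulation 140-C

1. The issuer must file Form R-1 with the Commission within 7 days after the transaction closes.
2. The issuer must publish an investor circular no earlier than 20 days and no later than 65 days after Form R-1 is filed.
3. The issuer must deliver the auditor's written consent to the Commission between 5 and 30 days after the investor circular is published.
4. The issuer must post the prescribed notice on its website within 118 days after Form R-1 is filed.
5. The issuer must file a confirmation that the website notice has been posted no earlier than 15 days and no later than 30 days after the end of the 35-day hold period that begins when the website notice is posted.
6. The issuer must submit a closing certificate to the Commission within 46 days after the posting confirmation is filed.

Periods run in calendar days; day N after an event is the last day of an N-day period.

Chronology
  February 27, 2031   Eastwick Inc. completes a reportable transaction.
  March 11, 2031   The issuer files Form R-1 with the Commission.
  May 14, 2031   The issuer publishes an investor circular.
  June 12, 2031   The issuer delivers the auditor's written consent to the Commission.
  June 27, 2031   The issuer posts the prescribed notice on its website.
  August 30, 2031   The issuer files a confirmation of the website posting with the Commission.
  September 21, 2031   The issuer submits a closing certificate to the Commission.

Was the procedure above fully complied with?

No

Step 1: 7 days after February 27, 2031 (when the transaction closes) is March 6, 2031; done March 11, 2031 — 5 days late.
The analysis stops there.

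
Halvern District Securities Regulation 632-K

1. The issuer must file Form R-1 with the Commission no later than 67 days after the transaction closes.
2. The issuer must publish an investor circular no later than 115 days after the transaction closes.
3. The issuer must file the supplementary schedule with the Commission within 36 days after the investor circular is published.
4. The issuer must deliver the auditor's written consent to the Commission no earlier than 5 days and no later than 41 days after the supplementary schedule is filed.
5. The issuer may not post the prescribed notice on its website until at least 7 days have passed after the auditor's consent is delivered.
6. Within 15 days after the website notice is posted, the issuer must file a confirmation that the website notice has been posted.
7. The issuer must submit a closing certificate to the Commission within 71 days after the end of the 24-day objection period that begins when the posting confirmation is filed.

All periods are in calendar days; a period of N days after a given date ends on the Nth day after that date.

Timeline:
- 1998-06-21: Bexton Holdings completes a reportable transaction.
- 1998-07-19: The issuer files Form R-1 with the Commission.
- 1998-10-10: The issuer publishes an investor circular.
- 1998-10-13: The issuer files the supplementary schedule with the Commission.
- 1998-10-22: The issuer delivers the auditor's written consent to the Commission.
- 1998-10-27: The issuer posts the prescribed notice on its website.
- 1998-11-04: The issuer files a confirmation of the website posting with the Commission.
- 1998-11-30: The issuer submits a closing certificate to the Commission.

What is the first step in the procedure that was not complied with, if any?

Step 5

Step 1: 67 days after 1998-06-21 (when the transaction closes) is 1998-08-27; done 1998-07-19 — timely.
Step 2: 115 days after 1998-06-21 (when the transaction closes) is 1998-10-14; completed 1998-10-10, before the deadline.
Step 3: 36 days after 1998-10-10 (when the investor circular is published) is 1998-11-15; 1998-10-13 is within that limit.
Step 4: the window is 5–41 days after 1998-10-13 (when the supplementary schedule is filed), so 1998-10-18 through 1998-11-23; done 1998-10-22 — within the window.
Step 5: the earliest permitted date is 7 days after 1998-10-22 (when the auditor's consent is delivered), i.e. 1998-10-29; done 1998-10-27 — 2 days too early.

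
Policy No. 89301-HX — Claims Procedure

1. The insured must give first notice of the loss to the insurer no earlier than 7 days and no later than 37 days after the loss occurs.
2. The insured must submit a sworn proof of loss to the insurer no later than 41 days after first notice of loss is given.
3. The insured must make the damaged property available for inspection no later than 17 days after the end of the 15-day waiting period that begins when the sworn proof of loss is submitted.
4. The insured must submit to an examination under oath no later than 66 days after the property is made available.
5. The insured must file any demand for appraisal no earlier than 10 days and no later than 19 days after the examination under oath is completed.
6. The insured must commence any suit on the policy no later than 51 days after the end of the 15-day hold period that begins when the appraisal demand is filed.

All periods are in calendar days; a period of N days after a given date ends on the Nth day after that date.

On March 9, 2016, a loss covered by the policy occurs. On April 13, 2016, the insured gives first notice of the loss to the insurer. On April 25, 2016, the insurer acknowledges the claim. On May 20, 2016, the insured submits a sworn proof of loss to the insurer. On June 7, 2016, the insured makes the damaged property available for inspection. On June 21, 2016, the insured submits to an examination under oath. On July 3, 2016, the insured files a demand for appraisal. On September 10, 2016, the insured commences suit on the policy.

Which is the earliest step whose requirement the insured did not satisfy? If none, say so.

Step 1 — 7 and 37 days from March 9, 2016 (when the loss occurs) are March 16, 2016 and April 15, 2016 respectively; done April 13, 2016 — within the window.
Step 2 — counting 41 days from April 13, 2016 (when first notice of loss is given) gives a deadline of May 24, 2016; May 20, 2016 is within that limit.
Step 3 — counting 17 days from June 4, 2016 (end of the 15-day waiting period, which began when the sworn proof of loss is submitted on May 20, 2016) gives a deadline of June 21, 2016; June 7, 2016 is within that limit.
Step 4 — counting 66 days from June 7, 2016 (when the property is made available) gives a deadline of August 12, 2016; completed June 21, 2016, before the deadline.
Step 5 — 10 and 19 days from June 21, 2016 (when the examination under oath is completed) are July 1, 2016 and July 10, 2016 respectively; July 3, 2016 falls inside that range.
Step 6 — counting 51 days from July 18, 2016 (end of the 15-day hold period, which began when the appraisal demand is filed on July 3, 2016) gives a deadline of September 7, 2016; not done until September 10, 2016, 3 days after the deadline.
That is the first point of non-compliance.

Step 6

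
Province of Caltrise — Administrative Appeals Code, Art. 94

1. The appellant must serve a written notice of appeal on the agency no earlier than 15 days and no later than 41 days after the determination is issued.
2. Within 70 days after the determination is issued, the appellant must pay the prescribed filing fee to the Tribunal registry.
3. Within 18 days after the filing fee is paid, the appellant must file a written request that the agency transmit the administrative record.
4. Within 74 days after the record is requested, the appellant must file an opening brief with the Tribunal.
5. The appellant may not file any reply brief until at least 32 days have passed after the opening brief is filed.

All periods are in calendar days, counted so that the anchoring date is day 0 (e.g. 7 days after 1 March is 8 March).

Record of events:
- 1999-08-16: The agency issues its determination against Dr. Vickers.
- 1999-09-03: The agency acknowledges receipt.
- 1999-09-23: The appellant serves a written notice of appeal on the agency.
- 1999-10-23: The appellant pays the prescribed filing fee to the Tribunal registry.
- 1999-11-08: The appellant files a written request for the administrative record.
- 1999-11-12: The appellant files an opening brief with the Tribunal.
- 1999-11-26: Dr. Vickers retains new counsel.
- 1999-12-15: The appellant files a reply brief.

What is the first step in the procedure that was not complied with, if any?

(1) the permitted window runs from 1999-08-16 + 15 = 1999-08-31 to 1999-08-16 + 41 = 1999-09-26; 1999-09-23 falls inside that range.
(2) due by 1999-08-16 + 70 days = 1999-10-25; completed 1999-10-23, before the deadline.
(3) due by 1999-10-23 + 18 days = 1999-11-10; completed 1999-11-08, before the deadline.
(4) due by 1999-11-08 + 74 days = 2000-01-21; 1999-11-12 is within that limit.
(5) permitted from 1999-11-12 + 32 days = 1999-12-14 onward; done 1999-12-15 — permitted.

None — every step was satisfied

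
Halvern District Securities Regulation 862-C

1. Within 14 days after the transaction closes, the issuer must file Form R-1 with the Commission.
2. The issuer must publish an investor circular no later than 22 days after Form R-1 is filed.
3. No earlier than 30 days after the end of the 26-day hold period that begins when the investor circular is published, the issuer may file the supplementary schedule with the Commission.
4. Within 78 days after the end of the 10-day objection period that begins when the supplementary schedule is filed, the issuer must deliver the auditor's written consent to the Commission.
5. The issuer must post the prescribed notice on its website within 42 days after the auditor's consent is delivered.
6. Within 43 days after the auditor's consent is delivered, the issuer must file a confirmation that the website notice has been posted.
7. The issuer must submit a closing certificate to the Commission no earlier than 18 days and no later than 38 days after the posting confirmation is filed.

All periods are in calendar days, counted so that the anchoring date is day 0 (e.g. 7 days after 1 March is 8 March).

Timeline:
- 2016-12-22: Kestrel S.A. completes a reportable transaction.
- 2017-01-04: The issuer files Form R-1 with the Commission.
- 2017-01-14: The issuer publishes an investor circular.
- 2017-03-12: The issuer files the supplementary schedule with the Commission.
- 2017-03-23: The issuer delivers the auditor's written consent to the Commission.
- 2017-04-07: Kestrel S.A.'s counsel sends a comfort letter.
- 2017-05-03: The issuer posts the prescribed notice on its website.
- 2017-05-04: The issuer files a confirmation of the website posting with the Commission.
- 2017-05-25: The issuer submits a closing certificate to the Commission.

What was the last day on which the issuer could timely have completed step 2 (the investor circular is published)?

2017-01-26

Step 2 runs from 2017-01-04, when Form R-1 is filed. 22 days after 2017-01-04 is 2017-01-26.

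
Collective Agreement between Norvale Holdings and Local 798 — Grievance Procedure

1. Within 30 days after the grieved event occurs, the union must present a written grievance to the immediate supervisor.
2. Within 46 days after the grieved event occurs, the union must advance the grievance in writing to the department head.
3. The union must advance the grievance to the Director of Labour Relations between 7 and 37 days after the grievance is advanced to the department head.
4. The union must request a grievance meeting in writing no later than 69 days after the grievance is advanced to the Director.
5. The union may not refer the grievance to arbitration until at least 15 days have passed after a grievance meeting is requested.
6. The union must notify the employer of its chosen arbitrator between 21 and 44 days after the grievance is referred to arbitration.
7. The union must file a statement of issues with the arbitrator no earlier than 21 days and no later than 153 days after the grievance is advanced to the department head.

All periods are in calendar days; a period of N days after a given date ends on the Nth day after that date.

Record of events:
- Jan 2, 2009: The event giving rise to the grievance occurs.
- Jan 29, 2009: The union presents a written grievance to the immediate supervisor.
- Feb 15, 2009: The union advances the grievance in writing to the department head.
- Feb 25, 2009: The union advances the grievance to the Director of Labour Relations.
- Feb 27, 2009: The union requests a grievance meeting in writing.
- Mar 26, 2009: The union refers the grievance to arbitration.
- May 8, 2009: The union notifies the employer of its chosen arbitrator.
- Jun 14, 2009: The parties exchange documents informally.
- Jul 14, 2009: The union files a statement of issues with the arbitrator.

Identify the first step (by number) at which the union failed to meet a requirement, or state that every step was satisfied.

None — every step was satisfied

Step 1: 30 days after Jan 2, 2009 (when the grieved event occurs) is Feb 1, 2009; done Jan 29, 2009 — timely.
Step 2: 46 days after Jan 2, 2009 (when the grieved event occurs) is Feb 17, 2009; done Feb 15, 2009 — timely.
Step 3: the window is 7–37 days after Feb 15, 2009 (when the grievance is advanced to the department head), so Feb 22, 2009 through Mar 24, 2009; Feb 25, 2009 falls inside that range.
Step 4: 69 days after Feb 25, 2009 (when the grievance is advanced to the Director) is May 5, 2009; done Feb 27, 2009 — timely.
Step 5: the earliest permitted date is 15 days after Feb 27, 2009 (when a grievance meeting is requested), i.e. Mar 14, 2009; done Mar 26, 2009, after the minimum wait.
Step 6: the window is 21–44 days after Mar 26, 2009 (when the grievance is referred to arbitration), so Apr 16, 2009 through May 9, 2009; done May 8, 2009, which is between those dates.
Step 7: the window is 21–153 days after Feb 15, 2009 (when the grievance is advanced to the department head), so Mar 8, 2009 through Jul 18, 2009; done Jul 14, 2009 — within the window.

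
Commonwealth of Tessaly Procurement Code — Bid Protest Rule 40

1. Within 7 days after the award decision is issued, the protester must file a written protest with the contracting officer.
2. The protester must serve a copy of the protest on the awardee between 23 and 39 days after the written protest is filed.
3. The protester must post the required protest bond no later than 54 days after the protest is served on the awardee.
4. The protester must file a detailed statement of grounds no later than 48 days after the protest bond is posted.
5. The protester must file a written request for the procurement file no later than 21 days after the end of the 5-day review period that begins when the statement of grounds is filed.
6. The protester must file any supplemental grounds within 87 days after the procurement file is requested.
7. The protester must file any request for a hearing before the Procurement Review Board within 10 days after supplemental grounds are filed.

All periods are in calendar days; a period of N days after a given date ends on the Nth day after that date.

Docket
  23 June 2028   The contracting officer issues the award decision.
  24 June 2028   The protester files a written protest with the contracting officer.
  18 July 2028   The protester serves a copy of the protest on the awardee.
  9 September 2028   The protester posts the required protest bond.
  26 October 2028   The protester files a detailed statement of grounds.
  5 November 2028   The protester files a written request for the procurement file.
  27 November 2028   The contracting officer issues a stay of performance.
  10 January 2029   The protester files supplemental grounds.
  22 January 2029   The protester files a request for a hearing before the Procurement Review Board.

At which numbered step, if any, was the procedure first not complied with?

Step 1 — counting 7 days from 23 June 2028 (when the award decision is issued) gives a deadline of 30 June 2028; 24 June 2028 is within that limit.
Step 2 — 23 and 39 days from 24 June 2028 (when the written protest is filed) are 17 July 2028 and 2 August 2028 respectively; 18 July 2028 falls inside that range.
Step 3 — counting 54 days from 18 July 2028 (when the protest is served on the awardee) gives a deadline of 10 September 2028; done 9 September 2028 — timely.
Step 4 — counting 48 days from 9 September 2028 (when the protest bond is posted) gives a deadline of 27 October 2028; done 26 October 2028 — timely.
Step 5 — counting 21 days from 31 October 2028 (end of the 5-day review period, which began when the statement of grounds is filed on 26 October 2028) gives a deadline of 21 November 2028; completed 5 November 2028, before the deadline.
Step 6 — counting 87 days from 5 November 2028 (when the procurement file is requested) gives a deadline of 31 January 2029; done 10 January 2029 — timely.
Step 7 — counting 10 days from 10 January 2029 (when supplemental grounds are filed) gives a deadline of 20 January 2029; not done until 22 January 2029, 2 days after the deadline.
The procedure was therefore not followed at step 7.

Step 7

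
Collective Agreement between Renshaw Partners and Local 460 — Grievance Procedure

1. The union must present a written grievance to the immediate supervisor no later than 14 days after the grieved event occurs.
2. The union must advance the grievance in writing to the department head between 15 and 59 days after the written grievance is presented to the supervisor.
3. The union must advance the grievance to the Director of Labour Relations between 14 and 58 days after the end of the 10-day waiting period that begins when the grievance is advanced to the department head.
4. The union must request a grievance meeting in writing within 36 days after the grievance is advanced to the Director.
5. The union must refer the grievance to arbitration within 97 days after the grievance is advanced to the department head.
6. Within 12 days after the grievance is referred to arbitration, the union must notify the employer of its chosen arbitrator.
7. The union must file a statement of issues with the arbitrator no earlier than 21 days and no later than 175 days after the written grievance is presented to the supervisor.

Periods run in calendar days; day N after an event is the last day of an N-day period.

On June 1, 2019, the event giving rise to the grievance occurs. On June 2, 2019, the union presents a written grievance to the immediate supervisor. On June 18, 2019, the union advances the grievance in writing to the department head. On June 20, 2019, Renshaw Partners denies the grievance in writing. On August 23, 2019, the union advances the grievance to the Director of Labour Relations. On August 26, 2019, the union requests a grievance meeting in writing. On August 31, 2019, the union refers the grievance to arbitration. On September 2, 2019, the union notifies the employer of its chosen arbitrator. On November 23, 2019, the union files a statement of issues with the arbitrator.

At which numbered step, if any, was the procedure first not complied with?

(1) due by June 1, 2019 + 14 days = June 15, 2019; June 2, 2019 is within that limit.
(2) the permitted window runs from June 2, 2019 + 15 = June 17, 2019 to June 2, 2019 + 59 = July 31, 2019; done June 18, 2019 — within the window.
(3) the permitted window runs from June 28, 2019 + 14 = July 12, 2019 to June 28, 2019 + 58 = August 25, 2019; done August 23, 2019, which is between those dates.
(4) due by August 23, 2019 + 36 days = September 28, 2019; done August 26, 2019 — timely.
(5) due by June 18, 2019 + 97 days = September 23, 2019; August 31, 2019 is within that limit.
(6) due by August 31, 2019 + 12 days = September 12, 2019; September 2, 2019 is within that limit.
(7) the permitted window runs from June 2, 2019 + 21 = June 23, 2019 to June 2, 2019 + 175 = November 24, 2019; November 23, 2019 falls inside that range.

None — every step was satisfied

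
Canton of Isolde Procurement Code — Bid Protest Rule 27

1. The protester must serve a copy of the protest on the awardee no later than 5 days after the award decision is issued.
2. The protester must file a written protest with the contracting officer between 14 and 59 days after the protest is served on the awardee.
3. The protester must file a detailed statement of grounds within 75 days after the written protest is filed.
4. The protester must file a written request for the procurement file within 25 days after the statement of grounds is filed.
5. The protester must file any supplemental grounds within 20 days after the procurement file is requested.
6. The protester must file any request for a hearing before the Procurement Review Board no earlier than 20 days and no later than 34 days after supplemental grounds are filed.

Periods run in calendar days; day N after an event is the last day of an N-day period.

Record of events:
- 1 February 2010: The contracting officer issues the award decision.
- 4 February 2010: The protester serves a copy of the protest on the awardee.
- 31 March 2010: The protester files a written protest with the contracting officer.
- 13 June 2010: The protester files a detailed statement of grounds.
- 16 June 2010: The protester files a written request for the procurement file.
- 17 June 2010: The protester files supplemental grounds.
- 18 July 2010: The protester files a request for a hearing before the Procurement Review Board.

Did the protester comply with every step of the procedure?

Step 1 — counting 5 days from 1 February 2010 (when the award decision is issued) gives a deadline of 6 February 2010; done 4 February 2010 — timely.
Step 2 — 14 and 59 days from 4 February 2010 (when the protest is served on the awardee) are 18 February 2010 and 4 April 2010 respectively; 31 March 2010 falls inside that range.
Step 3 — counting 75 days from 31 March 2010 (when the written protest is filed) gives a deadline of 14 June 2010; completed 13 June 2010, before the deadline.
Step 4 — counting 25 days from 13 June 2010 (when the statement of grounds is filed) gives a deadline of 8 July 2010; 16 June 2010 is within that limit.
Step 5 — counting 20 days from 16 June 2010 (when the procurement file is requested) gives a deadline of 6 July 2010; completed 17 June 2010, before the deadline.
Step 6 — 20 and 34 days from 17 June 2010 (when supplemental grounds are filed) are 7 July 2010 and 21 July 2010 respectively; 18 July 2010 falls inside that range.

Yes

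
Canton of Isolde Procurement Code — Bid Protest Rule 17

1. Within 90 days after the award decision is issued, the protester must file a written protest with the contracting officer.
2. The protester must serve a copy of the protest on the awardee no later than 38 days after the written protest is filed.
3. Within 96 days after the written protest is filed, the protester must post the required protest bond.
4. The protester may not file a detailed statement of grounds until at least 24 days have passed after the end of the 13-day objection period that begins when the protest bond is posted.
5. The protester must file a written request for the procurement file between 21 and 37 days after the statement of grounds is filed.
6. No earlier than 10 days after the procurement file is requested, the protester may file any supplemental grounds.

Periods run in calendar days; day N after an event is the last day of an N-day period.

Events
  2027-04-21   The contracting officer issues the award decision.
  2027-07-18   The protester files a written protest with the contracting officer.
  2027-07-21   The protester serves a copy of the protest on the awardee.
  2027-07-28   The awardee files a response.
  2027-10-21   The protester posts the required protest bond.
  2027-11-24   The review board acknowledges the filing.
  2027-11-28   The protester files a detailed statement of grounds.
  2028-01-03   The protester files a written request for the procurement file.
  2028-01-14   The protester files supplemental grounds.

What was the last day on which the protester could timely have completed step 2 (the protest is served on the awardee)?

Step 2 runs from 2027-07-18, when the written protest is filed. 38 days after 2027-07-18 is 2027-08-25.

2027-08-25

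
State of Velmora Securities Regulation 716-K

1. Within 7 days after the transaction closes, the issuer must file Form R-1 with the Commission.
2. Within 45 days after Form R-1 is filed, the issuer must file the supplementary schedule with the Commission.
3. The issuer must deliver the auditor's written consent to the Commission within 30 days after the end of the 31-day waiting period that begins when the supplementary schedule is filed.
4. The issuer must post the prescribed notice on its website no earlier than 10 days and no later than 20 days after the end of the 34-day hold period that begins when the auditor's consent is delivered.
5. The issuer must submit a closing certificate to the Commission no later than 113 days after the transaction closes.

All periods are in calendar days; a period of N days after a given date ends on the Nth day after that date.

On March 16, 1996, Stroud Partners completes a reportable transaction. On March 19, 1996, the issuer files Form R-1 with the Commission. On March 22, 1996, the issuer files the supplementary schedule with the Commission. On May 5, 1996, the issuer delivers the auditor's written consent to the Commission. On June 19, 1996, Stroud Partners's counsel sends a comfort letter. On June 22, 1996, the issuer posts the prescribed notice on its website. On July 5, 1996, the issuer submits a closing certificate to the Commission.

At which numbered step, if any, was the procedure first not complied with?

None — every step was satisfied

Step 1 — counting 7 days from March 16, 1996 (when the transaction closes) gives a deadline of March 23, 1996; completed March 19, 1996, before the deadline.
Step 2 — counting 45 days from March 19, 1996 (when Form R-1 is filed) gives a deadline of May 3, 1996; March 22, 1996 is within that limit.
Step 3 — counting 30 days from April 22, 1996 (end of the 31-day waiting period, which began when the supplementary schedule is filed on March 22, 1996) gives a deadline of May 22, 1996; completed May 5, 1996, before the deadline.
Step 4 — 10 and 20 days from June 8, 1996 (end of the 34-day hold period, which began when the auditor's consent is delivered on May 5, 1996) are June 18, 1996 and June 28, 1996 respectively; done June 22, 1996, which is between those dates.
Step 5 — counting 113 days from March 16, 1996 (when the transaction closes) gives a deadline of July 7, 1996; July 5, 1996 is within that limit.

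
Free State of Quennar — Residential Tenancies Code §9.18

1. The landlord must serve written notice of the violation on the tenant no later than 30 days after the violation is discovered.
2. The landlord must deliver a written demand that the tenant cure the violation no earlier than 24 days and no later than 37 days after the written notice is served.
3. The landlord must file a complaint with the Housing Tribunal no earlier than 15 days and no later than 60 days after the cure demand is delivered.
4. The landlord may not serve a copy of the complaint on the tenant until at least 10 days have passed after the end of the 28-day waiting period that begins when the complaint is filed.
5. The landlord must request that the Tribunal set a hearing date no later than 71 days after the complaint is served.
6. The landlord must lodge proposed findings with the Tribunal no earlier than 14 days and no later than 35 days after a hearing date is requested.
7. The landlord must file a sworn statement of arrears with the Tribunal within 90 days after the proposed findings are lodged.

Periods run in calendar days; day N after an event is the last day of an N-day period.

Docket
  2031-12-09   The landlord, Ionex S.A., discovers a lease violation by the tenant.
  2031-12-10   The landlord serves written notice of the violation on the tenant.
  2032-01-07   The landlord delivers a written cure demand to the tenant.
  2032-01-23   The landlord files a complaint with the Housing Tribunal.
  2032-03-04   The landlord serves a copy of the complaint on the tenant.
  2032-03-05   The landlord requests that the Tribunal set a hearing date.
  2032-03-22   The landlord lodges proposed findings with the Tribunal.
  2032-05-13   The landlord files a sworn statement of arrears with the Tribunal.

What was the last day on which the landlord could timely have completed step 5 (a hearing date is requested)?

2032-05-14

Step 5 runs from 2032-03-04, when the complaint is served. 71 days after 2032-03-04 is 2032-05-14.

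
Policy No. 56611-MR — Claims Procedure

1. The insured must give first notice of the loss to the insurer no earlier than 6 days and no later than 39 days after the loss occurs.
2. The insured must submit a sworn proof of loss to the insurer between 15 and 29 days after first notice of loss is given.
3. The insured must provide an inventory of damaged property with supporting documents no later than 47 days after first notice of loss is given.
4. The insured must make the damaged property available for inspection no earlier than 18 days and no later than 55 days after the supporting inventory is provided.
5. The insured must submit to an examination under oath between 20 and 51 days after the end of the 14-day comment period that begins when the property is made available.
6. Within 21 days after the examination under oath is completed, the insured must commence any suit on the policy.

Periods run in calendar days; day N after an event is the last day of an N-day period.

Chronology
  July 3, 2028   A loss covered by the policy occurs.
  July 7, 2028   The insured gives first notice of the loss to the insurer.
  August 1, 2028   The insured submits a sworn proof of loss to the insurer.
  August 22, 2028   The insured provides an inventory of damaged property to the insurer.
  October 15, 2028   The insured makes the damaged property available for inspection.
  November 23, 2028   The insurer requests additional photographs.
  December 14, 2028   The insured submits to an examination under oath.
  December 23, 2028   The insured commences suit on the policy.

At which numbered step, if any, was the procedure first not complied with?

Step 1

Step 1: the window is 6–39 days after July 3, 2028 (when the loss occurs), so July 9, 2028 through August 11, 2028; July 7, 2028 is 2 days too early.
The procedure was therefore not followed at step 1.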